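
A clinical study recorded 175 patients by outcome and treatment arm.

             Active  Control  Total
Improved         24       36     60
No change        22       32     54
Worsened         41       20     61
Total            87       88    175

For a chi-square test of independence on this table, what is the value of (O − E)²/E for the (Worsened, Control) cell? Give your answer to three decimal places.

Row total (Worsened) = 61; column total (Control) = 88; N = 175.
Expected count E = 61 × 88 / 175 = 30.6743.
Contribution = (O − E)²/E = (20 − 30.6743)² / 30.6743 = 3.715.

3.715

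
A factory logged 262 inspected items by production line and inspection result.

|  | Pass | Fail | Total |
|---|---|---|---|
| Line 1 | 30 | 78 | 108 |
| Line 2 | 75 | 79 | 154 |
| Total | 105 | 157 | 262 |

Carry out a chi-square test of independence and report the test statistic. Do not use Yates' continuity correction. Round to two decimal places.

11.57

Grand total N = 262.
Expected counts (row total × column total / N):
  Line 1, Pass: 108×105/262 = 43.282
  Line 1, Fail: 108×157/262 = 64.718
  Line 2, Pass: 154×105/262 = 61.718
  Line 2, Fail: 154×157/262 = 92.282
Contributions (O − E)²/E:
  (30 − 43.282)²/43.282 = 4.0759
  (78 − 64.718)²/64.718 = 2.7258
  (75 − 61.718)²/61.718 = 2.8583
  (79 − 92.282)²/92.282 = 1.9117
χ² = 4.0759 + 2.7258 + 2.8583 + 1.9117 = 11.57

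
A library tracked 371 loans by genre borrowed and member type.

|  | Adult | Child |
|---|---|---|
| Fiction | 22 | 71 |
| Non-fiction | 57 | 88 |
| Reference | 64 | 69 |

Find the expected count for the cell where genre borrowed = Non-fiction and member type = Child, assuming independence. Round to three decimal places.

89.111

Row total (Non-fiction) = 145; column total (Child) = 228; grand total N = 371.
Expected count = (row total × column total) / N = 145 × 228 / 371 = 89.111.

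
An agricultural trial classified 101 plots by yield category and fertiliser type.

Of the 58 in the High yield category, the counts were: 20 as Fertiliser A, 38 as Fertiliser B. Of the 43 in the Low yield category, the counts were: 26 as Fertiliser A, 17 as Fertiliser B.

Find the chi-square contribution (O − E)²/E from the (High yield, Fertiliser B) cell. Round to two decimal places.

Row total (High yield) = 58; column total (Fertiliser B) = 55; N = 101.
Expected count E = 58 × 55 / 101 = 31.584.
Contribution = (O − E)²/E = (38 − 31.584)² / 31.584 = 1.30.

1.30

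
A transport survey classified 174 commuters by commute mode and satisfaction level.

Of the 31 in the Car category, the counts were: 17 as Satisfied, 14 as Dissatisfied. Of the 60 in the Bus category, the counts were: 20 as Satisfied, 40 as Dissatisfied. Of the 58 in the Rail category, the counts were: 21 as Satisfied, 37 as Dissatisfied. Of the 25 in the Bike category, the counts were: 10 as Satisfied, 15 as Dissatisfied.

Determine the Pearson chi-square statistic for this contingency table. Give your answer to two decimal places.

4.28

Row totals: 31, 60, 58, 25. Column totals: 68, 106. Grand total N = 174.
Expected counts (row total × column total / N):
  Car, Satisfied: 31×68/174 = 12.115
  Car, Dissatisfied: 31×106/174 = 18.885
  Bus, Satisfied: 60×68/174 = 23.448
  Bus, Dissatisfied: 60×106/174 = 36.552
  Rail, Satisfied: 58×68/174 = 22.667
  Rail, Dissatisfied: 58×106/174 = 35.333
  Bike, Satisfied: 25×68/174 = 9.770
  Bike, Dissatisfied: 25×106/174 = 15.230
Contributions (O − E)²/E:
  (17 − 12.115)²/12.115 = 1.9697
  (14 − 18.885)²/18.885 = 1.2636
  (20 − 23.448)²/23.448 = 0.5070
  (40 − 36.552)²/36.552 = 0.3253
  (21 − 22.667)²/22.667 = 0.1226
  (37 − 35.333)²/35.333 = 0.0786
  (10 − 9.770)²/9.770 = 0.0054
  (15 − 15.230)²/15.230 = 0.0035
χ² = 1.9697 + 1.2636 + 0.5070 + 0.3253 + 0.1226 + 0.0786 + 0.0054 + 0.0035 = 4.28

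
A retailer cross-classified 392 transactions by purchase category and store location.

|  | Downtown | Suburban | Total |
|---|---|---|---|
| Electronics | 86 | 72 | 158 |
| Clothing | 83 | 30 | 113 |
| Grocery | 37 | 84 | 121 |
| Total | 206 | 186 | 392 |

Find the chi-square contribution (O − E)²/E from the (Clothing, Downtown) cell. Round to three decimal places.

9.393

Row total (Clothing) = 113; column total (Downtown) = 206; N = 392.
Expected count E = 113 × 206 / 392 = 59.3827.
Contribution = (O − E)²/E = (83 − 59.3827)² / 59.3827 = 9.393.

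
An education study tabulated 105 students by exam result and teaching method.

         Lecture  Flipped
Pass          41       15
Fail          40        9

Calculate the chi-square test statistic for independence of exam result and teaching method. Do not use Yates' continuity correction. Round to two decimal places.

Row totals: 56, 49. Column totals: 81, 24. Grand total N = 105.
Expected counts (row total × column total / N):
  Pass, Lecture: 56×81/105 = 43.200
  Pass, Flipped: 56×24/105 = 12.800
  Fail, Lecture: 49×81/105 = 37.800
  Fail, Flipped: 49×24/105 = 11.200
Contributions (O − E)²/E:
  (41 − 43.200)²/43.200 = 0.1120
  (15 − 12.800)²/12.800 = 0.3781
  (40 − 37.800)²/37.800 = 0.1280
  (9 − 11.200)²/11.200 = 0.4321
χ² = 0.1120 + 0.3781 + 0.1280 + 0.4321 = 1.05

1.05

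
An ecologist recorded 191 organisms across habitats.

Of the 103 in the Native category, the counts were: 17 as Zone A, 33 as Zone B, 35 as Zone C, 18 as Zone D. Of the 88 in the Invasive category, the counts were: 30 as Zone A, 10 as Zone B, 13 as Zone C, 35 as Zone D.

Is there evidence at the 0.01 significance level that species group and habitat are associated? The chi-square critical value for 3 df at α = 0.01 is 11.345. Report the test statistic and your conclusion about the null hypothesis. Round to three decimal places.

30.444; reject H₀

Row totals: 103, 88. Column totals: 47, 43, 48, 53. Grand total N = 191.
Expected counts (row total × column total / N):
  Native, Zone A: 103×47/191 = 25.3455
  Native, Zone B: 103×43/191 = 23.1885
  Native, Zone C: 103×48/191 = 25.8848
  Native, Zone D: 103×53/191 = 28.5812
  Invasive, Zone A: 88×47/191 = 21.6545
  Invasive, Zone B: 88×43/191 = 19.8115
  Invasive, Zone C: 88×48/191 = 22.1152
  Invasive, Zone D: 88×53/191 = 24.4188
Contributions (O − E)²/E:
  (17 − 25.3455)²/25.3455 = 2.7479
  (33 − 23.1885)²/23.1885 = 4.1514
  (35 − 25.8848)²/25.8848 = 3.2099
  (18 − 28.5812)²/28.5812 = 3.9173
  (30 − 21.6545)²/21.6545 = 3.2163
  (10 − 19.8115)²/19.8115 = 4.8591
  (13 − 22.1152)²/22.1152 = 3.7570
  (35 − 24.4188)²/24.4188 = 4.5851
χ² = 2.7479 + 4.1514 + 3.2099 + 3.9173 + 3.2163 + 4.8591 + 3.7570 + 4.5851 = 30.444
df = (2−1)(4−1) = 3. Since 30.444 > 11.345, reject the null hypothesis of independence at α = 0.01.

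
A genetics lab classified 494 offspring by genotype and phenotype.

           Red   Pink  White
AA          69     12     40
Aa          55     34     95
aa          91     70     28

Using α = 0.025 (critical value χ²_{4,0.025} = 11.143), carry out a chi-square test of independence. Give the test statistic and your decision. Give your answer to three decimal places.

78.383; reject H₀

Row totals: 121, 184, 189. Column totals: 215, 116, 163. Grand total N = 494.
Expected counts (row total × column total / N):
  AA, Red: 121×215/494 = 52.6619
  AA, Pink: 121×116/494 = 28.4130
  AA, White: 121×163/494 = 39.9251
  Aa, Red: 184×215/494 = 80.0810
  Aa, Pink: 184×116/494 = 43.2065
  Aa, White: 184×163/494 = 60.7126
  aa, Red: 189×215/494 = 82.2571
  aa, Pink: 189×116/494 = 44.3806
  aa, White: 189×163/494 = 62.3623
Contributions (O − E)²/E:
  (69 − 52.6619)²/52.6619 = 5.0688
  (12 − 28.4130)²/28.4130 = 9.4811
  (40 − 39.9251)²/39.9251 = 0.0001
  (55 − 80.0810)²/80.0810 = 7.8553
  (34 − 43.2065)²/43.2065 = 1.9617
  (95 − 60.7126)²/60.7126 = 19.3638
  (91 − 82.2571)²/82.2571 = 0.9293
  (70 − 44.3806)²/44.3806 = 14.7892
  (28 − 62.3623)²/62.3623 = 18.9340
χ² = 5.0688 + 9.4811 + 0.0001 + 7.8553 + 1.9617 + 19.3638 + 0.9293 + 14.7892 + 18.9340 = 78.383
df = (3−1)(3−1) = 4. Since 78.383 > 11.143, reject the null hypothesis of independence at α = 0.025.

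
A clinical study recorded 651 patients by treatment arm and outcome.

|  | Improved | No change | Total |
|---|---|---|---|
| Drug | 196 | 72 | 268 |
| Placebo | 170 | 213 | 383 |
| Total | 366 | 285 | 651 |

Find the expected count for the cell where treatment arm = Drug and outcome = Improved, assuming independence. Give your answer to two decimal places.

150.67

Row total (Drug) = 268; column total (Improved) = 366; grand total N = 651.
Expected count = (row total × column total) / N = 268 × 366 / 651 = 150.67.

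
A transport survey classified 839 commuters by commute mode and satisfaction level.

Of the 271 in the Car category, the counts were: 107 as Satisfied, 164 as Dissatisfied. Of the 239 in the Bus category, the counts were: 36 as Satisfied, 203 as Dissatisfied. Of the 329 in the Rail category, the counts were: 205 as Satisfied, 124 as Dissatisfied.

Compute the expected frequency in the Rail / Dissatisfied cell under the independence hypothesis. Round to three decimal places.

192.538

Row total (Rail) = 329; column total (Dissatisfied) = 491; grand total N = 839.
Expected count = (row total × column total) / N = 329 × 491 / 839 = 192.538.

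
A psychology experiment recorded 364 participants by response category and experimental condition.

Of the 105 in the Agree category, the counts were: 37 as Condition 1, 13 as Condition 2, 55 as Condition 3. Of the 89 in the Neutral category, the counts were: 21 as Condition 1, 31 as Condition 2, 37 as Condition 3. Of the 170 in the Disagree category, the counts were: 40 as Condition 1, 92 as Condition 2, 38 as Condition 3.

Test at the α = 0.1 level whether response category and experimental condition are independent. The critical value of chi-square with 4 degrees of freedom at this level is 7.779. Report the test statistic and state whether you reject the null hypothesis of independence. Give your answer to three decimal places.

Row totals: 105, 89, 170. Column totals: 98, 136, 130. Grand total N = 364.
Expected counts (row total × column total / N):
  Agree, Condition 1: 105×98/364 = 28.2692
  Agree, Condition 2: 105×136/364 = 39.2308
  Agree, Condition 3: 105×130/364 = 37.5000
  Neutral, Condition 1: 89×98/364 = 23.9615
  Neutral, Condition 2: 89×136/364 = 33.2527
  Neutral, Condition 3: 89×130/364 = 31.7857
  Disagree, Condition 1: 170×98/364 = 45.7692
  Disagree, Condition 2: 170×136/364 = 63.5165
  Disagree, Condition 3: 170×130/364 = 60.7143
Contributions (O − E)²/E:
  (37 − 28.2692)²/28.2692 = 2.6965
  (13 − 39.2308)²/39.2308 = 17.5386
  (55 − 37.5000)²/37.5000 = 8.1667
  (21 − 23.9615)²/23.9615 = 0.3660
  (31 − 33.2527)²/33.2527 = 0.1526
  (37 − 31.7857)²/31.7857 = 0.8554
  (40 − 45.7692)²/45.7692 = 0.7272
  (92 − 63.5165)²/63.5165 = 12.7732
  (38 − 60.7143)²/60.7143 = 8.4978
χ² = 2.6965 + 17.5386 + 8.1667 + 0.3660 + 0.1526 + 0.8554 + 0.7272 + 12.7732 + 8.4978 = 51.774
df = (3−1)(3−1) = 4. Since 51.774 > 7.779, reject the null hypothesis of independence at α = 0.1.

51.774; reject H₀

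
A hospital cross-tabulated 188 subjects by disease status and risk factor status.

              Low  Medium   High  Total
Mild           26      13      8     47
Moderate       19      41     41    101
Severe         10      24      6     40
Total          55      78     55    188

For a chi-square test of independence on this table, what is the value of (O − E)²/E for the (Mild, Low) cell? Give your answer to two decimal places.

Row total (Mild) = 47; column total (Low) = 55; N = 188.
Expected count E = 47 × 55 / 188 = 13.750.
Contribution = (O − E)²/E = (26 − 13.750)² / 13.750 = 10.91.

10.91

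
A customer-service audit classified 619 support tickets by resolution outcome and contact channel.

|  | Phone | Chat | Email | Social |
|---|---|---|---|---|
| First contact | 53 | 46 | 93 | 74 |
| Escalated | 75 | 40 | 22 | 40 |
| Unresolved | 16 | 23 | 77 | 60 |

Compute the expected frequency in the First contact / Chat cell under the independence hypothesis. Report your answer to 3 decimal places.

Row total (First contact) = 266; column total (Chat) = 109; grand total N = 619.
Expected count = (row total × column total) / N = 266 × 109 / 619 = 46.840.

46.840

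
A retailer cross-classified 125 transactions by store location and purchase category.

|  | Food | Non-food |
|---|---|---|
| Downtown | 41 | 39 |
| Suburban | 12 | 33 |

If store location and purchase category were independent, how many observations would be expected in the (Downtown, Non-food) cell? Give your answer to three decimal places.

46.080

Row total (Downtown) = 80; column total (Non-food) = 72; grand total N = 125.
Expected count = (row total × column total) / N = 80 × 72 / 125 = 46.080.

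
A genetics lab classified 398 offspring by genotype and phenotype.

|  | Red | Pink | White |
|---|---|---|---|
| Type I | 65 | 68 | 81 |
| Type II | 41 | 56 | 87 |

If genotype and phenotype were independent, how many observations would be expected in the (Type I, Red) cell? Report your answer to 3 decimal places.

56.995

Row total (Type I) = 214; column total (Red) = 106; grand total N = 398.
Expected count = (row total × column total) / N = 214 × 106 / 398 = 56.995.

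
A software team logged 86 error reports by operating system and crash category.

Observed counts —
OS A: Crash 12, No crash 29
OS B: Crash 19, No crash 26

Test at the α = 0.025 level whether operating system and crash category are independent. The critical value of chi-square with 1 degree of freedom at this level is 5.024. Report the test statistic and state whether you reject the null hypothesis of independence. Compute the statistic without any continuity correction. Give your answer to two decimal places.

1.56; fail to reject H₀

Row totals: 41, 45. Column totals: 31, 55. Grand total N = 86.
Expected counts (row total × column total / N):
  OS A, Crash: 41×31/86 = 14.779
  OS A, No crash: 41×55/86 = 26.221
  OS B, Crash: 45×31/86 = 16.221
  OS B, No crash: 45×55/86 = 28.779
Contributions (O − E)²/E:
  (12 − 14.779)²/14.779 = 0.5226
  (29 − 26.221)²/26.221 = 0.2945
  (19 − 16.221)²/16.221 = 0.4761
  (26 − 28.779)²/28.779 = 0.2683
χ² = 0.5226 + 0.2945 + 0.4761 + 0.2683 = 1.56
df = (2−1)(2−1) = 1. Since 1.56 < 5.024, fail to reject the null hypothesis of independence at α = 0.025.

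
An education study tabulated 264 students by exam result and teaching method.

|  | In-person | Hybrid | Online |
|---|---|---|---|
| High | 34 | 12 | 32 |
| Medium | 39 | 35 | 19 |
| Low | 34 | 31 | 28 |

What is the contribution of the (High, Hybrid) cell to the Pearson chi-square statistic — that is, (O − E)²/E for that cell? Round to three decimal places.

5.294

Row total (High) = 78; column total (Hybrid) = 78; N = 264.
Expected count E = 78 × 78 / 264 = 23.0455.
Contribution = (O − E)²/E = (12 − 23.0455)² / 23.0455 = 5.294.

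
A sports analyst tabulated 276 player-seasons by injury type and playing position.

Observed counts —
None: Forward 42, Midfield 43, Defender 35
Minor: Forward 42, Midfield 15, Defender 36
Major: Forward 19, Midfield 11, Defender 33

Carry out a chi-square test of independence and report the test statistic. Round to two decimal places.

18.51

Row totals: 120, 93, 63. Column totals: 103, 69, 104. Grand total N = 276.
Expected counts (row total × column total / N):
  None, Forward: 120×103/276 = 44.783
  None, Midfield: 120×69/276 = 30.000
  None, Defender: 120×104/276 = 45.217
  Minor, Forward: 93×103/276 = 34.707
  Minor, Midfield: 93×69/276 = 23.250
  Minor, Defender: 93×104/276 = 35.043
  Major, Forward: 63×103/276 = 23.511
  Major, Midfield: 63×69/276 = 15.750
  Major, Defender: 63×104/276 = 23.739
Contributions (O − E)²/E:
  (42 − 44.783)²/44.783 = 0.1729
  (43 − 30.000)²/30.000 = 5.6333
  (35 − 45.217)²/45.217 = 2.3086
  (42 − 34.707)²/34.707 = 1.5325
  (15 − 23.250)²/23.250 = 2.9274
  (36 − 35.043)²/35.043 = 0.0261
  (19 − 23.511)²/23.511 = 0.8655
  (11 − 15.750)²/15.750 = 1.4325
  (33 − 23.739)²/23.739 = 3.6129
χ² = 0.1729 + 5.6333 + 2.3086 + 1.5325 + 2.9274 + 0.0261 + 0.8655 + 1.4325 + 3.6129 = 18.51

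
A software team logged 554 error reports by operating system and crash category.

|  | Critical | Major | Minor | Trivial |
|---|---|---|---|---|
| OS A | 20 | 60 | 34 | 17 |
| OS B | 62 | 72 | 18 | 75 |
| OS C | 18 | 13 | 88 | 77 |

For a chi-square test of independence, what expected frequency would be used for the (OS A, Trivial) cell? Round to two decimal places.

39.96

Row total (OS A) = 131; column total (Trivial) = 169; grand total N = 554.
Expected count = (row total × column total) / N = 131 × 169 / 554 = 39.96.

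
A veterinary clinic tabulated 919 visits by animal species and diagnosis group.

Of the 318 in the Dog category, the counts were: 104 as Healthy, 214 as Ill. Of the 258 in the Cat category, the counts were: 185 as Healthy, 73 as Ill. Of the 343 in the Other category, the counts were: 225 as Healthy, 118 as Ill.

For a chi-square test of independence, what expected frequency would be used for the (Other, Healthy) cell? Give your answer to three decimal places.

191.841

Row total (Other) = 343; column total (Healthy) = 514; grand total N = 919.
Expected count = (row total × column total) / N = 343 × 514 / 919 = 191.841.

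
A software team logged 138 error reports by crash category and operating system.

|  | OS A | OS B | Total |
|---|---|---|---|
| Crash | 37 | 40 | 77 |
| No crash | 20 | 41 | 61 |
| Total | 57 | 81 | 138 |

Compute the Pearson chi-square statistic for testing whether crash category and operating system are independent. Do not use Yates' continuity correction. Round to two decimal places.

3.27

Grand total N = 138.
Expected counts (row total × column total / N):
  Crash, OS A: 77×57/138 = 31.804
  Crash, OS B: 77×81/138 = 45.196
  No crash, OS A: 61×57/138 = 25.196
  No crash, OS B: 61×81/138 = 35.804
Contributions (O − E)²/E:
  (37 − 31.804)²/31.804 = 0.8489
  (40 − 45.196)²/45.196 = 0.5974
  (20 − 25.196)²/25.196 = 1.0715
  (41 − 35.804)²/35.804 = 0.7541
χ² = 0.8489 + 0.5974 + 1.0715 + 0.7541 = 3.27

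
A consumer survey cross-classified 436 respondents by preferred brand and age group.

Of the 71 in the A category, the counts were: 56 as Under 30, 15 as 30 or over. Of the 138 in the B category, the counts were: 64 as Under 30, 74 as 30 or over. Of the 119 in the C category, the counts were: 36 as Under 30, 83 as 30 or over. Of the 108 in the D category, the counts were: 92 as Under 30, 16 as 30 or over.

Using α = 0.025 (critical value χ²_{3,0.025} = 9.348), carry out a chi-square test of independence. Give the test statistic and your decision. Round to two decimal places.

Row totals: 71, 138, 119, 108. Column totals: 248, 188. Grand total N = 436.
Expected counts (row total × column total / N):
  A, Under 30: 71×248/436 = 40.385
  A, 30 or over: 71×188/436 = 30.615
  B, Under 30: 138×248/436 = 78.495
  B, 30 or over: 138×188/436 = 59.505
  C, Under 30: 119×248/436 = 67.688
  C, 30 or over: 119×188/436 = 51.312
  D, Under 30: 108×248/436 = 61.431
  D, 30 or over: 108×188/436 = 46.569
Contributions (O − E)²/E:
  (56 − 40.385)²/40.385 = 6.0376
  (15 − 30.615)²/30.615 = 7.9643
  (64 − 78.495)²/78.495 = 2.6767
  (74 − 59.505)²/59.505 = 3.5309
  (36 − 67.688)²/67.688 = 14.8347
  (83 − 51.312)²/51.312 = 19.5691
  (92 − 61.431)²/61.431 = 15.2116
  (16 − 46.569)²/46.569 = 20.0662
χ² = 6.0376 + 7.9643 + 2.6767 + 3.5309 + 14.8347 + 19.5691 + 15.2116 + 20.0662 = 89.89
df = (4−1)(2−1) = 3. Since 89.89 > 9.348, reject the null hypothesis of independence at α = 0.025.

89.89; reject H₀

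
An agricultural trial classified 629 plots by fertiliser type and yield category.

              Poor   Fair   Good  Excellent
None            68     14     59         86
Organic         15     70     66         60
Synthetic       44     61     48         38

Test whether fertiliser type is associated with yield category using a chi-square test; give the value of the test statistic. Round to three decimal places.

Row totals: 227, 211, 191. Column totals: 127, 145, 173, 184. Grand total N = 629.
Expected counts (row total × column total / N):
  None, Poor: 227×127/629 = 45.8331
  None, Fair: 227×145/629 = 52.3291
  None, Good: 227×173/629 = 62.4340
  None, Excellent: 227×184/629 = 66.4038
  Organic, Poor: 211×127/629 = 42.6025
  Organic, Fair: 211×145/629 = 48.6407
  Organic, Good: 211×173/629 = 58.0334
  Organic, Excellent: 211×184/629 = 61.7234
  Synthetic, Poor: 191×127/629 = 38.5644
  Synthetic, Fair: 191×145/629 = 44.0302
  Synthetic, Good: 191×173/629 = 52.5326
  Synthetic, Excellent: 191×184/629 = 55.8728
Contributions (O − E)²/E:
  (68 − 45.8331)²/45.8331 = 10.7209
  (14 − 52.3291)²/52.3291 = 28.0746
  (59 − 62.4340)²/62.4340 = 0.1889
  (86 − 66.4038)²/66.4038 = 5.7830
  (15 − 42.6025)²/42.6025 = 17.8839
  (70 − 48.6407)²/48.6407 = 9.3794
  (66 − 58.0334)²/58.0334 = 1.0936
  (60 − 61.7234)²/61.7234 = 0.0481
  (44 − 38.5644)²/38.5644 = 0.7661
  (61 − 44.0302)²/44.0302 = 6.5404
  (48 − 52.5326)²/52.5326 = 0.3911
  (38 − 55.8728)²/55.8728 = 5.7172
χ² = 10.7209 + 28.0746 + 0.1889 + 5.7830 + 17.8839 + 9.3794 + 1.0936 + 0.0481 + 0.7661 + 6.5404 + 0.3911 + 5.7172 = 86.587

86.587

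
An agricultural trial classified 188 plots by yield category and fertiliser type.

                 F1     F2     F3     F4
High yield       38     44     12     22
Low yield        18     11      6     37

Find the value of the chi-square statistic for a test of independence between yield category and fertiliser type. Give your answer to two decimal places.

Row totals: 116, 72. Column totals: 56, 55, 18, 59. Grand total N = 188.
Expected counts (row total × column total / N):
  High yield, F1: 116×56/188 = 34.553
  High yield, F2: 116×55/188 = 33.936
  High yield, F3: 116×18/188 = 11.106
  High yield, F4: 116×59/188 = 36.404
  Low yield, F1: 72×56/188 = 21.447
  Low yield, F2: 72×55/188 = 21.064
  Low yield, F3: 72×18/188 = 6.894
  Low yield, F4: 72×59/188 = 22.596
Contributions (O − E)²/E:
  (38 − 34.553)²/34.553 = 0.3439
  (44 − 33.936)²/33.936 = 2.9846
  (12 − 11.106)²/11.106 = 0.0720
  (22 − 36.404)²/36.404 = 5.6992
  (18 − 21.447)²/21.447 = 0.5540
  (11 − 21.064)²/21.064 = 4.8084
  (6 − 6.894)²/6.894 = 0.1159
  (37 − 22.596)²/22.596 = 9.1819
χ² = 0.3439 + 2.9846 + 0.0720 + 5.6992 + 0.5540 + 4.8084 + 0.1159 + 9.1819 = 23.76

23.76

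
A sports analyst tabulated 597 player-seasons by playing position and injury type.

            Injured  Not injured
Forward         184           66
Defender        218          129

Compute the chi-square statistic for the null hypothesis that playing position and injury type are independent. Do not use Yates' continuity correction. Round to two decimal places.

7.67

Row totals: 250, 347. Column totals: 402, 195. Grand total N = 597.
Expected counts (row total × column total / N):
  Forward, Injured: 250×402/597 = 168.342
  Forward, Not injured: 250×195/597 = 81.658
  Defender, Injured: 347×402/597 = 233.658
  Defender, Not injured: 347×195/597 = 113.342
Contributions (O − E)²/E:
  (184 − 168.342)²/168.342 = 1.4564
  (66 − 81.658)²/81.658 = 3.0024
  (218 − 233.658)²/233.658 = 1.0493
  (129 − 113.342)²/113.342 = 2.1631
χ² = 1.4564 + 3.0024 + 1.0493 + 2.1631 = 7.67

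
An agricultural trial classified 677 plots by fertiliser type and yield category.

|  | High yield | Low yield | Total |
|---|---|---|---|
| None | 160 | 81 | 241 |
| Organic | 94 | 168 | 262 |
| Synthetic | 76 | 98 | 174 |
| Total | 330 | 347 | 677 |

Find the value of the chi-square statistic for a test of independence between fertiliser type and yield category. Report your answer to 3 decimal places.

49.183

Grand total N = 677.
Expected counts (row total × column total / N):
  None, High yield: 241×330/677 = 117.4742
  None, Low yield: 241×347/677 = 123.5258
  Organic, High yield: 262×330/677 = 127.7105
  Organic, Low yield: 262×347/677 = 134.2895
  Synthetic, High yield: 174×330/677 = 84.8154
  Synthetic, Low yield: 174×347/677 = 89.1846
Contributions (O − E)²/E:
  (160 − 117.4742)²/117.4742 = 15.3944
  (81 − 123.5258)²/123.5258 = 14.6402
  (94 − 127.7105)²/127.7105 = 8.8982
  (168 − 134.2895)²/134.2895 = 8.4623
  (76 − 84.8154)²/84.8154 = 0.9162
  (98 − 89.1846)²/89.1846 = 0.8714
χ² = 15.3944 + 14.6402 + 8.8982 + 8.4623 + 0.9162 + 0.8714 = 49.183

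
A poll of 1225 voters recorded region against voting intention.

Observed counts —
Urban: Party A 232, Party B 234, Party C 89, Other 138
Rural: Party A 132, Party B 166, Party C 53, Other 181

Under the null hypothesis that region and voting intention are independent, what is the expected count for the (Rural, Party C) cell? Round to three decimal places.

Row total (Rural) = 532; column total (Party C) = 142; grand total N = 1225.
Expected count = (row total × column total) / N = 532 × 142 / 1225 = 61.669.

61.669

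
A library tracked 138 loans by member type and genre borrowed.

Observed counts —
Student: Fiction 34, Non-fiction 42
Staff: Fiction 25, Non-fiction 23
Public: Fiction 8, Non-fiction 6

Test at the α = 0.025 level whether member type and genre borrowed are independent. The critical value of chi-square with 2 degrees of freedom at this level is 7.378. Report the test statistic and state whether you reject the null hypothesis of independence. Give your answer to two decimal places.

1.10; fail to reject H₀

Row totals: 76, 48, 14. Column totals: 67, 71. Grand total N = 138.
Expected counts (row total × column total / N):
  Student, Fiction: 76×67/138 = 36.899
  Student, Non-fiction: 76×71/138 = 39.101
  Staff, Fiction: 48×67/138 = 23.304
  Staff, Non-fiction: 48×71/138 = 24.696
  Public, Fiction: 14×67/138 = 6.797
  Public, Non-fiction: 14×71/138 = 7.203
Contributions (O − E)²/E:
  (34 − 36.899)²/36.899 = 0.2278
  (42 − 39.101)²/39.101 = 0.2149
  (25 − 23.304)²/23.304 = 0.1234
  (23 − 24.696)²/24.696 = 0.1165
  (8 − 6.797)²/6.797 = 0.2129
  (6 − 7.203)²/7.203 = 0.2009
χ² = 0.2278 + 0.2149 + 0.1234 + 0.1165 + 0.2129 + 0.2009 = 1.10
df = (3−1)(2−1) = 2. Since 1.10 < 7.378, fail to reject the null hypothesis of independence at α = 0.025.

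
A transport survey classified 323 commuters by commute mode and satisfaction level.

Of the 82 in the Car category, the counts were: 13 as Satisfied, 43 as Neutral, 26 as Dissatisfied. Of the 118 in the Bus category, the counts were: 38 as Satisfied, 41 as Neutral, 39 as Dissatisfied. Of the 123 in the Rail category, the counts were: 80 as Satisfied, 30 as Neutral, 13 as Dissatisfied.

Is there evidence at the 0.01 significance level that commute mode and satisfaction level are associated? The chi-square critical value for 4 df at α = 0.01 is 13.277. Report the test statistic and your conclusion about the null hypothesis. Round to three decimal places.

58.736; reject H₀

Row totals: 82, 118, 123. Column totals: 131, 114, 78. Grand total N = 323.
Expected counts (row total × column total / N):
  Car, Satisfied: 82×131/323 = 33.2570
  Car, Neutral: 82×114/323 = 28.9412
  Car, Dissatisfied: 82×78/323 = 19.8019
  Bus, Satisfied: 118×131/323 = 47.8576
  Bus, Neutral: 118×114/323 = 41.6471
  Bus, Dissatisfied: 118×78/323 = 28.4954
  Rail, Satisfied: 123×131/323 = 49.8854
  Rail, Neutral: 123×114/323 = 43.4118
  Rail, Dissatisfied: 123×78/323 = 29.7028
Contributions (O − E)²/E:
  (13 − 33.2570)²/33.2570 = 12.3386
  (43 − 28.9412)²/28.9412 = 6.8294
  (26 − 19.8019)²/19.8019 = 1.9400
  (38 − 47.8576)²/47.8576 = 2.0304
  (41 − 41.6471)²/41.6471 = 0.0101
  (39 − 28.4954)²/28.4954 = 3.8724
  (80 − 49.8854)²/49.8854 = 18.1794
  (30 − 43.4118)²/43.4118 = 4.1435
  (13 − 29.7028)²/29.7028 = 9.3925
χ² = 12.3386 + 6.8294 + 1.9400 + 2.0304 + 0.0101 + 3.8724 + 18.1794 + 4.1435 + 9.3925 = 58.736
df = (3−1)(3−1) = 4. Since 58.736 > 13.277, reject the null hypothesis of independence at α = 0.01.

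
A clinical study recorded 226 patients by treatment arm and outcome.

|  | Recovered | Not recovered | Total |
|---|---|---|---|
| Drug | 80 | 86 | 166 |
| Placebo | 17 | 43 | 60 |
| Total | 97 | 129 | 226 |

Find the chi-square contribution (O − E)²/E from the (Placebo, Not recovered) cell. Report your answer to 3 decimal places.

Row total (Placebo) = 60; column total (Not recovered) = 129; N = 226.
Expected count E = 60 × 129 / 226 = 34.2478.
Contribution = (O − E)²/E = (43 − 34.2478)² / 34.2478 = 2.237.

2.237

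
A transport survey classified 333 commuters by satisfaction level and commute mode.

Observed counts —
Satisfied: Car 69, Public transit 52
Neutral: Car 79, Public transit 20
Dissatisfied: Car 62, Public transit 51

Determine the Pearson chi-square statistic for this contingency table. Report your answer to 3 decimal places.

Row totals: 121, 99, 113. Column totals: 210, 123. Grand total N = 333.
Expected counts (row total × column total / N):
  Satisfied, Car: 121×210/333 = 76.3063
  Satisfied, Public transit: 121×123/333 = 44.6937
  Neutral, Car: 99×210/333 = 62.4324
  Neutral, Public transit: 99×123/333 = 36.5676
  Dissatisfied, Car: 113×210/333 = 71.2613
  Dissatisfied, Public transit: 113×123/333 = 41.7387
Contributions (O − E)²/E:
  (69 − 76.3063)²/76.3063 = 0.6996
  (52 − 44.6937)²/44.6937 = 1.1944
  (79 − 62.4324)²/62.4324 = 4.3965
  (20 − 36.5676)²/36.5676 = 7.5062
  (62 − 71.2613)²/71.2613 = 1.2036
  (51 − 41.7387)²/41.7387 = 2.0550
χ² = 0.6996 + 1.1944 + 4.3965 + 7.5062 + 1.2036 + 2.0550 = 17.055

17.055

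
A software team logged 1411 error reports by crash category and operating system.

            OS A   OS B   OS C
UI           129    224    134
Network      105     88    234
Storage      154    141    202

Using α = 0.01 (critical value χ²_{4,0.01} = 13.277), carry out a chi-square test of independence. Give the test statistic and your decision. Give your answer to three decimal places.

94.641; reject H₀

Row totals: 487, 427, 497. Column totals: 388, 453, 570. Grand total N = 1411.
Expected counts (row total × column total / N):
  UI, OS A: 487×388/1411 = 133.91637
  UI, OS B: 487×453/1411 = 156.35082
  UI, OS C: 487×570/1411 = 196.73281
  Network, OS A: 427×388/1411 = 117.41743
  Network, OS B: 427×453/1411 = 137.08788
  Network, OS C: 427×570/1411 = 172.49468
  Storage, OS A: 497×388/1411 = 136.66619
  Storage, OS B: 497×453/1411 = 159.56130
  Storage, OS C: 497×570/1411 = 200.77250
Contributions (O − E)²/E:
  (129 − 133.91637)²/133.91637 = 0.1805
  (224 − 156.35082)²/156.35082 = 29.2701
  (134 − 196.73281)²/196.73281 = 20.0038
  (105 − 117.41743)²/117.41743 = 1.3132
  (88 − 137.08788)²/137.08788 = 17.5772
  (234 − 172.49468)²/172.49468 = 21.9306
  (154 − 136.66619)²/136.66619 = 2.1985
  (141 − 159.56130)²/159.56130 = 2.1592
  (202 − 200.77250)²/200.77250 = 0.0075
χ² = 0.1805 + 29.2701 + 20.0038 + 1.3132 + 17.5772 + 21.9306 + 2.1985 + 2.1592 + 0.0075 = 94.641
df = (3−1)(3−1) = 4. Since 94.641 > 13.277, reject the null hypothesis of independence at α = 0.01.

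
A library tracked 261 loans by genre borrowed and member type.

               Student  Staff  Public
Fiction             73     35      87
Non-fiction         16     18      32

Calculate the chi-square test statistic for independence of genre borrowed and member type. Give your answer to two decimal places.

4.79

Row totals: 195, 66. Column totals: 89, 53, 119. Grand total N = 261.
Expected counts (row total × column total / N):
  Fiction, Student: 195×89/261 = 66.494
  Fiction, Staff: 195×53/261 = 39.598
  Fiction, Public: 195×119/261 = 88.908
  Non-fiction, Student: 66×89/261 = 22.506
  Non-fiction, Staff: 66×53/261 = 13.402
  Non-fiction, Public: 66×119/261 = 30.092
Contributions (O − E)²/E:
  (73 − 66.494)²/66.494 = 0.6366
  (35 − 39.598)²/39.598 = 0.5339
  (87 − 88.908)²/88.908 = 0.0409
  (16 − 22.506)²/22.506 = 1.8807
  (18 − 13.402)²/13.402 = 1.5775
  (32 − 30.092)²/30.092 = 0.1210
χ² = 0.6366 + 0.5339 + 0.0409 + 1.8807 + 1.5775 + 0.1210 = 4.79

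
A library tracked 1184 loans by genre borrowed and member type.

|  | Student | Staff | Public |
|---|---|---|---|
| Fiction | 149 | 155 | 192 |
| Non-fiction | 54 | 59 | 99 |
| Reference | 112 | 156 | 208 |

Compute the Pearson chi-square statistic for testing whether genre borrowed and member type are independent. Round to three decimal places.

Row totals: 496, 212, 476. Column totals: 315, 370, 499. Grand total N = 1184.
Expected counts (row total × column total / N):
  Fiction, Student: 496×315/1184 = 131.9595
  Fiction, Staff: 496×370/1184 = 155.0000
  Fiction, Public: 496×499/1184 = 209.0405
  Non-fiction, Student: 212×315/1184 = 56.4020
  Non-fiction, Staff: 212×370/1184 = 66.2500
  Non-fiction, Public: 212×499/1184 = 89.3480
  Reference, Student: 476×315/1184 = 126.6385
  Reference, Staff: 476×370/1184 = 148.7500
  Reference, Public: 476×499/1184 = 200.6115
Contributions (O − E)²/E:
  (149 − 131.9595)²/131.9595 = 2.2005
  (155 − 155.0000)²/155.0000 = 0.0000
  (192 − 209.0405)²/209.0405 = 1.3891
  (54 − 56.4020)²/56.4020 = 0.1023
  (59 − 66.2500)²/66.2500 = 0.7934
  (99 − 89.3480)²/89.3480 = 1.0427
  (112 − 126.6385)²/126.6385 = 1.6921
  (156 − 148.7500)²/148.7500 = 0.3534
  (208 − 200.6115)²/200.6115 = 0.2721
χ² = 2.2005 + 0.0000 + 1.3891 + 0.1023 + 0.7934 + 1.0427 + 1.6921 + 0.3534 + 0.2721 = 7.846

7.846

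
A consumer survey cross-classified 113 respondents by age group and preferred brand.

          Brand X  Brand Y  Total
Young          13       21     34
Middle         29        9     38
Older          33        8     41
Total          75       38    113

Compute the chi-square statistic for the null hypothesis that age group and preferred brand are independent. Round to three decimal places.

17.403

Grand total N = 113.
Expected counts (row total × column total / N):
  Young, Brand X: 34×75/113 = 22.5664
  Young, Brand Y: 34×38/113 = 11.4336
  Middle, Brand X: 38×75/113 = 25.2212
  Middle, Brand Y: 38×38/113 = 12.7788
  Older, Brand X: 41×75/113 = 27.2124
  Older, Brand Y: 41×38/113 = 13.7876
Contributions (O − E)²/E:
  (13 − 22.5664)²/22.5664 = 4.0554
  (21 − 11.4336)²/11.4336 = 8.0041
  (29 − 25.2212)²/25.2212 = 0.5662
  (9 − 12.7788)²/12.7788 = 1.1174
  (33 − 27.2124)²/27.2124 = 1.2309
  (8 − 13.7876)²/13.7876 = 2.4295
χ² = 4.0554 + 8.0041 + 0.5662 + 1.1174 + 1.2309 + 2.4295 = 17.403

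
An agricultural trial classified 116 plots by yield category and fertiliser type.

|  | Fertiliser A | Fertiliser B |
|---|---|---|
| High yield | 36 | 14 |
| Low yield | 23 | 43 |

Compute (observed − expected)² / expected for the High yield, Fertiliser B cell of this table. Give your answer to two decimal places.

Row total (High yield) = 50; column total (Fertiliser B) = 57; N = 116.
Expected count E = 50 × 57 / 116 = 24.569.
Contribution = (O − E)²/E = (14 − 24.569)² / 24.569 = 4.55.

4.55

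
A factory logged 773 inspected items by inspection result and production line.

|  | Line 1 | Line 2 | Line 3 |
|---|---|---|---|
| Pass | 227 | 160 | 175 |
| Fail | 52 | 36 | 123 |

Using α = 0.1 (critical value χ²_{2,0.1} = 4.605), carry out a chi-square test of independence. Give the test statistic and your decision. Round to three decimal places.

47.756; reject H₀

Row totals: 562, 211. Column totals: 279, 196, 298. Grand total N = 773.
Expected counts (row total × column total / N):
  Pass, Line 1: 562×279/773 = 202.8435
  Pass, Line 2: 562×196/773 = 142.4994
  Pass, Line 3: 562×298/773 = 216.6572
  Fail, Line 1: 211×279/773 = 76.1565
  Fail, Line 2: 211×196/773 = 53.5006
  Fail, Line 3: 211×298/773 = 81.3428
Contributions (O − E)²/E:
  (227 − 202.8435)²/202.8435 = 2.8768
  (160 − 142.4994)²/142.4994 = 2.1493
  (175 − 216.6572)²/216.6572 = 8.0095
  (52 − 76.1565)²/76.1565 = 7.6623
  (36 − 53.5006)²/53.5006 = 5.7246
  (123 − 81.3428)²/81.3428 = 21.3334
χ² = 2.8768 + 2.1493 + 8.0095 + 7.6623 + 5.7246 + 21.3334 = 47.756
df = (2−1)(3−1) = 2. Since 47.756 > 4.605, reject the null hypothesis of independence at α = 0.1.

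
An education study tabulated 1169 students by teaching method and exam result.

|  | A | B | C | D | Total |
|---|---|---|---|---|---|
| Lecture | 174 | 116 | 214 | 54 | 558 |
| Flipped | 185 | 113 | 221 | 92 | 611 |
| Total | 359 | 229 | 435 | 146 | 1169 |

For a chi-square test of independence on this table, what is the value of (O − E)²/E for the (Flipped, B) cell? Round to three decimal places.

Row total (Flipped) = 611; column total (B) = 229; N = 1169.
Expected count E = 611 × 229 / 1169 = 119.6912.
Contribution = (O − E)²/E = (113 − 119.6912)² / 119.6912 = 0.374.

0.374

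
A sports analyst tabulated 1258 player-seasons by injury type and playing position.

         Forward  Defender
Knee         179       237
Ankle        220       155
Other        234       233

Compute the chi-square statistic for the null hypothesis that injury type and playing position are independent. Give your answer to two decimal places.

Row totals: 416, 375, 467. Column totals: 633, 625. Grand total N = 1258.
Expected counts (row total × column total / N):
  Knee, Forward: 416×633/1258 = 209.323
  Knee, Defender: 416×625/1258 = 206.677
  Ankle, Forward: 375×633/1258 = 188.692
  Ankle, Defender: 375×625/1258 = 186.308
  Other, Forward: 467×633/1258 = 234.985
  Other, Defender: 467×625/1258 = 232.015
Contributions (O − E)²/E:
  (179 − 209.323)²/209.323 = 4.3927
  (237 − 206.677)²/206.677 = 4.4489
  (220 − 188.692)²/188.692 = 5.1947
  (155 − 186.308)²/186.308 = 5.2611
  (234 − 234.985)²/234.985 = 0.0041
  (233 − 232.015)²/232.015 = 0.0042
χ² = 4.3927 + 4.4489 + 5.1947 + 5.2611 + 0.0041 + 0.0042 = 19.31

19.31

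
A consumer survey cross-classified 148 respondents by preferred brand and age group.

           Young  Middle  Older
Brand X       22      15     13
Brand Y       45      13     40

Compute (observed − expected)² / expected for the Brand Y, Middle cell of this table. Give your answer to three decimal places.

Row total (Brand Y) = 98; column total (Middle) = 28; N = 148.
Expected count E = 98 × 28 / 148 = 18.5405.
Contribution = (O − E)²/E = (13 − 18.5405)² / 18.5405 = 1.656.

1.656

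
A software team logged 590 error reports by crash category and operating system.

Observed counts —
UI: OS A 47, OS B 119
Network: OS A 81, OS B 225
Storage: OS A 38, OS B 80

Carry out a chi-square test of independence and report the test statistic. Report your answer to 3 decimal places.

Row totals: 166, 306, 118. Column totals: 166, 424. Grand total N = 590.
Expected counts (row total × column total / N):
  UI, OS A: 166×166/590 = 46.7051
  UI, OS B: 166×424/590 = 119.2949
  Network, OS A: 306×166/590 = 86.0949
  Network, OS B: 306×424/590 = 219.9051
  Storage, OS A: 118×166/590 = 33.2000
  Storage, OS B: 118×424/590 = 84.8000
Contributions (O − E)²/E:
  (47 − 46.7051)²/46.7051 = 0.0019
  (119 − 119.2949)²/119.2949 = 0.0007
  (81 − 86.0949)²/86.0949 = 0.3015
  (225 − 219.9051)²/219.9051 = 0.1180
  (38 − 33.2000)²/33.2000 = 0.6940
  (80 − 84.8000)²/84.8000 = 0.2717
χ² = 0.0019 + 0.0007 + 0.3015 + 0.1180 + 0.6940 + 0.2717 = 1.388

1.388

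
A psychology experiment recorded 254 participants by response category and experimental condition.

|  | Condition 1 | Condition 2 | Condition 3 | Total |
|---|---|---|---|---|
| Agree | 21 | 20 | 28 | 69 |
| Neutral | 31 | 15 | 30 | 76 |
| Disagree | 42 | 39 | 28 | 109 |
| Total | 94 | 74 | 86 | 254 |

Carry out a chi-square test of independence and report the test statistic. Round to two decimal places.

8.90

Grand total N = 254.
Expected counts (row total × column total / N):
  Agree, Condition 1: 69×94/254 = 25.535
  Agree, Condition 2: 69×74/254 = 20.102
  Agree, Condition 3: 69×86/254 = 23.362
  Neutral, Condition 1: 76×94/254 = 28.126
  Neutral, Condition 2: 76×74/254 = 22.142
  Neutral, Condition 3: 76×86/254 = 25.732
  Disagree, Condition 1: 109×94/254 = 40.339
  Disagree, Condition 2: 109×74/254 = 31.756
  Disagree, Condition 3: 109×86/254 = 36.906
Contributions (O − E)²/E:
  (21 − 25.535)²/25.535 = 0.8054
  (20 − 20.102)²/20.102 = 0.0005
  (28 − 23.362)²/23.362 = 0.9208
  (31 − 28.126)²/28.126 = 0.2937
  (15 − 22.142)²/22.142 = 2.3037
  (30 − 25.732)²/25.732 = 0.7079
  (42 − 40.339)²/40.339 = 0.0684
  (39 − 31.756)²/31.756 = 1.6525
  (28 − 36.906)²/36.906 = 2.1492
χ² = 0.8054 + 0.0005 + 0.9208 + 0.2937 + 2.3037 + 0.7079 + 0.0684 + 1.6525 + 2.1492 = 8.90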